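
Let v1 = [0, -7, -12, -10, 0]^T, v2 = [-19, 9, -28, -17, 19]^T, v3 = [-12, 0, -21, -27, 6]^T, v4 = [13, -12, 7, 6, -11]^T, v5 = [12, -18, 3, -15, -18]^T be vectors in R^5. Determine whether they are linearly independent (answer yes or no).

no

Form the matrix with these vectors as rows and row reduce.
Swap R1 ↔ R2
R3 ← R3 − (12/19)·R1: [0, -108/19, -63/19, -309/19, -6]
R4 ← R4 + (13/19)·R1: [0, -111/19, -231/19, -107/19, 2]
R5 ← R5 + (12/19)·R1: [0, -234/19, -279/19, -489/19, -6]
R3 ← R3 − (108/133)·R2: [0, 0, 45/7, -57/7, -6]
R4 ← R4 − (111/133)·R2: [0, 0, -15/7, 19/7, 2]
R5 ← R5 − (234/133)·R2: [0, 0, 45/7, -57/7, -6]
R4 ← R4 + (1/3)·R3: [0, 0, 0, 0, 0]
R5 ← R5 − R3: [0, 0, 0, 0, 0]
3 nonzero rows, so the 5 vectors span a space of dimension 3.
Since 3 < 5, the vectors are linearly dependent.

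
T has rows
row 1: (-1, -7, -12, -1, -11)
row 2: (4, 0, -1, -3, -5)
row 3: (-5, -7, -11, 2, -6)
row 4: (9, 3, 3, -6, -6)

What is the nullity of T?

Row reduce to echelon form.
R2 ← R2 + (4)·R1: [0, -28, -49, -7, -49]
R3 ← R3 − (5)·R1: [0, 28, 49, 7, 49]
R4 ← R4 + (9)·R1: [0, -60, -105, -15, -105]
R3 ← R3 + R2: [0, 0, 0, 0, 0]
R4 ← R4 − (15/7)·R2: [0, 0, 0, 0, 0]
2 nonzero rows, so rank(T) = 2.
T has 5 columns; by rank–nullity, nullity = 5 − 2 = 3.

3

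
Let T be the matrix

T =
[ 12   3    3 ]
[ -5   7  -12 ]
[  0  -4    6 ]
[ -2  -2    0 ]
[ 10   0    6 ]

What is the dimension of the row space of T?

3

Row reduce to echelon form.
R2 ← R2 + (5/12)·R1: [0, 33/4, -43/4]
R4 ← R4 + (1/6)·R1: [0, -3/2, 1/2]
R5 ← R5 − (5/6)·R1: [0, -5/2, 7/2]
R3 ← R3 + (16/33)·R2: [0, 0, 26/33]
R4 ← R4 + (2/11)·R2: [0, 0, -16/11]
R5 ← R5 + (10/33)·R2: [0, 0, 8/33]
R4 ← R4 + (24/13)·R3: [0, 0, 0]
R5 ← R5 − (4/13)·R3: [0, 0, 0]
Echelon form has 3 nonzero rows, so rank(T) = 3.
The row space has dimension equal to the rank: 3.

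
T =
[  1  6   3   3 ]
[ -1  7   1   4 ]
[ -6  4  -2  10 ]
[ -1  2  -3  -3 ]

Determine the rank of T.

Row reduce to echelon form.
R2 ← R2 + R1: [0, 13, 4, 7]
R3 ← R3 + (6)·R1: [0, 40, 16, 28]
R4 ← R4 + R1: [0, 8, 0, 0]
R3 ← R3 − (40/13)·R2: [0, 0, 48/13, 84/13]
R4 ← R4 − (8/13)·R2: [0, 0, -32/13, -56/13]
R4 ← R4 + (2/3)·R3: [0, 0, 0, 0]
Echelon form has 3 nonzero rows, so rank(T) = 3.

3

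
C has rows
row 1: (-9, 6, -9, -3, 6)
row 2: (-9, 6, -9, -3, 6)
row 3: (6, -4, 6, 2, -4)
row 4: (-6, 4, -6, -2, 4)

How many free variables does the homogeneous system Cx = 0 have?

Row reduce to echelon form.
R2 ← R2 − R1: [0, 0, 0, 0, 0]
R3 ← R3 + (2/3)·R1: [0, 0, 0, 0, 0]
R4 ← R4 − (2/3)·R1: [0, 0, 0, 0, 0]
1 nonzero row, so rank(C) = 1.
C has 5 columns; by rank–nullity, nullity = 5 − 1 = 4.

4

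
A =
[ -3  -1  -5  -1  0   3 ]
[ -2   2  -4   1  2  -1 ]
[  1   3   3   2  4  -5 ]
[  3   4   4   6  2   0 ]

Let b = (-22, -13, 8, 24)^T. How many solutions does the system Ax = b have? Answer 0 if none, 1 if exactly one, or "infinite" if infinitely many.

Row reduce the augmented matrix [A | b].
R2 ← R2 − (2/3)·R1: [0, 8/3, -2/3, 5/3, 2, -3, 5/3]
R3 ← R3 + (1/3)·R1: [0, 8/3, 4/3, 5/3, 4, -4, 2/3]
R4 ← R4 + R1: [0, 3, -1, 5, 2, 3, 2]
R3 ← R3 − R2: [0, 0, 2, 0, 2, -1, -1]
R4 ← R4 − (9/8)·R2: [0, 0, -1/4, 25/8, -1/4, 51/8, 1/8]
R4 ← R4 + (1/8)·R3: [0, 0, 0, 25/8, 0, 25/4, 0]
The echelon form has 4 nonzero rows, and every pivot lies in the first 6 columns, so rank(A) = rank([A|b]) = 4.
The system is consistent.
rank = 4 < 6 unknowns, so there are infinitely many solutions.

infinite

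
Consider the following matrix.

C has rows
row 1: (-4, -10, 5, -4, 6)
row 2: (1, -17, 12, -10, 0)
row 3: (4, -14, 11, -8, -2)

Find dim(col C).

Row reduce to echelon form.
R2 ← R2 + (1/4)·R1: [0, -39/2, 53/4, -11, 3/2]
R3 ← R3 + R1: [0, -24, 16, -12, 4]
R3 ← R3 − (16/13)·R2: [0, 0, -4/13, 20/13, 28/13]
Echelon form has 3 nonzero rows, so rank(C) = 3.
The column space has dimension equal to the rank: 3.

3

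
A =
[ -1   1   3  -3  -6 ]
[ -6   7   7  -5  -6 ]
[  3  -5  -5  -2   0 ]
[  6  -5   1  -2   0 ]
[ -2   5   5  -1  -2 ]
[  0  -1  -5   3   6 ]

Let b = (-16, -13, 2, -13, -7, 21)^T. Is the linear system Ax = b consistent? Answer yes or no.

yes

Row reduce the augmented matrix [A | b].
R2 ← R2 − (6)·R1: [0, 1, -11, 13, 30, 83]
R3 ← R3 + (3)·R1: [0, -2, 4, -11, -18, -46]
R4 ← R4 + (6)·R1: [0, 1, 19, -20, -36, -109]
R5 ← R5 − (2)·R1: [0, 3, -1, 5, 10, 25]
R3 ← R3 + (2)·R2: [0, 0, -18, 15, 42, 120]
R4 ← R4 − R2: [0, 0, 30, -33, -66, -192]
R5 ← R5 − (3)·R2: [0, 0, 32, -34, -80, -224]
R6 ← R6 + R2: [0, 0, -16, 16, 36, 104]
R4 ← R4 + (5/3)·R3: [0, 0, 0, -8, 4, 8]
R5 ← R5 + (16/9)·R3: [0, 0, 0, -22/3, -16/3, -32/3]
R6 ← R6 − (8/9)·R3: [0, 0, 0, 8/3, -4/3, -8/3]
R5 ← R5 − (11/12)·R4: [0, 0, 0, 0, -9, -18]
R6 ← R6 + (1/3)·R4: [0, 0, 0, 0, 0, 0]
The echelon form has 5 nonzero rows, and every pivot lies in the first 5 columns, so rank(A) = rank([A|b]) = 5.
The system is consistent.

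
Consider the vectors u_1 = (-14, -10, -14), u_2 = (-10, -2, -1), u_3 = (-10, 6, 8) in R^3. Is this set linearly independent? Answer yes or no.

Form the matrix with these vectors as rows and row reduce.
R2 ← R2 − (5/7)·R1: [0, 36/7, 9]
R3 ← R3 − (5/7)·R1: [0, 92/7, 18]
R3 ← R3 − (23/9)·R2: [0, 0, -5]
3 nonzero rows, so the 3 vectors span a space of dimension 3.
Since 3 = 3, the vectors are linearly independent.

yes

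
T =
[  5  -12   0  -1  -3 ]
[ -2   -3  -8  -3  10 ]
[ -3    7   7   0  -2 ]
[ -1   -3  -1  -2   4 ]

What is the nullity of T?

1

Row reduce to echelon form.
R2 ← R2 + (2/5)·R1: [0, -39/5, -8, -17/5, 44/5]
R3 ← R3 + (3/5)·R1: [0, -1/5, 7, -3/5, -19/5]
R4 ← R4 + (1/5)·R1: [0, -27/5, -1, -11/5, 17/5]
R3 ← R3 − (1/39)·R2: [0, 0, 281/39, -20/39, -157/39]
R4 ← R4 − (9/13)·R2: [0, 0, 59/13, 2/13, -35/13]
R4 ← R4 − (177/281)·R3: [0, 0, 0, 134/281, -44/281]
4 nonzero rows, so rank(T) = 4.
T has 5 columns; by rank–nullity, nullity = 5 − 4 = 1.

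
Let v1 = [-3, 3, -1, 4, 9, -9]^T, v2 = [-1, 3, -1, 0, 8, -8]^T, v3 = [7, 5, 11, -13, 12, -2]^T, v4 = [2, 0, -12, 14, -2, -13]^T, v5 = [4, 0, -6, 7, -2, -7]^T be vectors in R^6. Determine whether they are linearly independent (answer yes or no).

Form the matrix with these vectors as rows and row reduce.
R2 ← R2 − (1/3)·R1: [0, 2, -2/3, -4/3, 5, -5]
R3 ← R3 + (7/3)·R1: [0, 12, 26/3, -11/3, 33, -23]
R4 ← R4 + (2/3)·R1: [0, 2, -38/3, 50/3, 4, -19]
R5 ← R5 + (4/3)·R1: [0, 4, -22/3, 37/3, 10, -19]
R3 ← R3 − (6)·R2: [0, 0, 38/3, 13/3, 3, 7]
R4 ← R4 − R2: [0, 0, -12, 18, -1, -14]
R5 ← R5 − (2)·R2: [0, 0, -6, 15, 0, -9]
R4 ← R4 + (18/19)·R3: [0, 0, 0, 420/19, 35/19, -140/19]
R5 ← R5 + (9/19)·R3: [0, 0, 0, 324/19, 27/19, -108/19]
R5 ← R5 − (27/35)·R4: [0, 0, 0, 0, 0, 0]
4 nonzero rows, so the 5 vectors span a space of dimension 4.
Since 4 < 5, the vectors are linearly dependent.

no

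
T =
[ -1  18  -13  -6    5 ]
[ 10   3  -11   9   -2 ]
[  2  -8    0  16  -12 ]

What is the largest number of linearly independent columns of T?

Row reduce to echelon form.
R2 ← R2 + (10)·R1: [0, 183, -141, -51, 48]
R3 ← R3 + (2)·R1: [0, 28, -26, 4, -2]
R3 ← R3 − (28/183)·R2: [0, 0, -270/61, 720/61, -570/61]
Echelon form has 3 nonzero rows, so rank(T) = 3.
The rank gives the maximum number of linearly independent columns: 3.

3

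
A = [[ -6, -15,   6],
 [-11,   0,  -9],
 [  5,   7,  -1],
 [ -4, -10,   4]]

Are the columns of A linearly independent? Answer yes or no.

Row reduce A to echelon form.
R2 ← R2 − (11/6)·R1: [0, 55/2, -20]
R3 ← R3 + (5/6)·R1: [0, -11/2, 4]
R4 ← R4 − (2/3)·R1: [0, 0, 0]
R3 ← R3 + (1/5)·R2: [0, 0, 0]
2 pivots among 3 columns.
Only 2 < 3 pivot columns, so the columns are linearly dependent.

no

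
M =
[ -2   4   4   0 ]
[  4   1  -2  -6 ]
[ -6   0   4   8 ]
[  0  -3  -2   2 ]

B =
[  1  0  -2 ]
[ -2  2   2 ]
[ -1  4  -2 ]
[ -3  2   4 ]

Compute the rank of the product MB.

First compute MB:
[[-14,  24,   4],
 [ 22, -18, -26],
 [-34,  32,  36],
 [  2, -10,   6]]
Now row reduce the product.
R2 ← R2 + (11/7)·R1: [0, 138/7, -138/7]
R3 ← R3 − (17/7)·R1: [0, -184/7, 184/7]
R4 ← R4 + (1/7)·R1: [0, -46/7, 46/7]
R3 ← R3 + (4/3)·R2: [0, 0, 0]
R4 ← R4 + (1/3)·R2: [0, 0, 0]
2 nonzero rows, so rank(MB) = 2.

2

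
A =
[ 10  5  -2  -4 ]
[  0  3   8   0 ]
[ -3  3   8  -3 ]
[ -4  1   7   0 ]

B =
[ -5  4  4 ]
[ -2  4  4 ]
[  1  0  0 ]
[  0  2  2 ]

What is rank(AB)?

2

First compute AB:
[[-62,  52,  52],
 [  2,  12,  12],
 [ 17,  -6,  -6],
 [ 25, -12, -12]]
Now row reduce the product.
R2 ← R2 + (1/31)·R1: [0, 424/31, 424/31]
R3 ← R3 + (17/62)·R1: [0, 256/31, 256/31]
R4 ← R4 + (25/62)·R1: [0, 278/31, 278/31]
R3 ← R3 − (32/53)·R2: [0, 0, 0]
R4 ← R4 − (139/212)·R2: [0, 0, 0]
2 nonzero rows, so rank(AB) = 2.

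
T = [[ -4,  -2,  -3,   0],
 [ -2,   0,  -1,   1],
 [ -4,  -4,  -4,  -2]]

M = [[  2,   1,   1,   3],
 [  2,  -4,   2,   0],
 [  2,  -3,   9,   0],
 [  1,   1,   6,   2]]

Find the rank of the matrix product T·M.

2

First compute TM:
[[-18,  13, -35, -12],
 [ -5,   2,  -5,  -4],
 [-26,  22, -60, -16]]
Now row reduce the product.
R2 ← R2 − (5/18)·R1: [0, -29/18, 85/18, -2/3]
R3 ← R3 − (13/9)·R1: [0, 29/9, -85/9, 4/3]
R3 ← R3 + (2)·R2: [0, 0, 0, 0]
2 nonzero rows, so rank(TM) = 2.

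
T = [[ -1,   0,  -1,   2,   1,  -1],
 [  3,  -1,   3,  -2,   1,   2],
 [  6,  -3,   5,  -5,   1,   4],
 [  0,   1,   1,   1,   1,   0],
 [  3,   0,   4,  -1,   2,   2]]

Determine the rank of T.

3

Row reduce to echelon form.
R2 ← R2 + (3)·R1: [0, -1, 0, 4, 4, -1]
R3 ← R3 + (6)·R1: [0, -3, -1, 7, 7, -2]
R5 ← R5 + (3)·R1: [0, 0, 1, 5, 5, -1]
R3 ← R3 − (3)·R2: [0, 0, -1, -5, -5, 1]
R4 ← R4 + R2: [0, 0, 1, 5, 5, -1]
R4 ← R4 + R3: [0, 0, 0, 0, 0, 0]
R5 ← R5 + R3: [0, 0, 0, 0, 0, 0]
Echelon form has 3 nonzero rows, so rank(T) = 3.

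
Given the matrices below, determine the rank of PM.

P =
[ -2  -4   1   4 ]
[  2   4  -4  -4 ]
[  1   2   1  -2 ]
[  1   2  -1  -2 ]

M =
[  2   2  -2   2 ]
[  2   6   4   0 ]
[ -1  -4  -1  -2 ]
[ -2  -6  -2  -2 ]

First compute PM:
[[-21, -56, -21, -14],
 [ 24,  68,  24,  20],
 [  9,  22,   9,   4],
 [ 11,  30,  11,   8]]
Now row reduce the product.
R2 ← R2 + (8/7)·R1: [0, 4, 0, 4]
R3 ← R3 + (3/7)·R1: [0, -2, 0, -2]
R4 ← R4 + (11/21)·R1: [0, 2/3, 0, 2/3]
R3 ← R3 + (1/2)·R2: [0, 0, 0, 0]
R4 ← R4 − (1/6)·R2: [0, 0, 0, 0]
2 nonzero rows, so rank(PM) = 2.

2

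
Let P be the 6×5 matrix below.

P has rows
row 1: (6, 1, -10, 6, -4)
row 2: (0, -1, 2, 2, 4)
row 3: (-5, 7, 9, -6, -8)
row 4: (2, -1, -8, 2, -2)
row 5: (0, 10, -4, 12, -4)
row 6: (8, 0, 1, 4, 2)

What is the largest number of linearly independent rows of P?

5

Row reduce to echelon form.
R3 ← R3 + (5/6)·R1: [0, 47/6, 2/3, -1, -34/3]
R4 ← R4 − (1/3)·R1: [0, -4/3, -14/3, 0, -2/3]
R6 ← R6 − (4/3)·R1: [0, -4/3, 43/3, -4, 22/3]
R3 ← R3 + (47/6)·R2: [0, 0, 49/3, 44/3, 20]
R4 ← R4 − (4/3)·R2: [0, 0, -22/3, -8/3, -6]
R5 ← R5 + (10)·R2: [0, 0, 16, 32, 36]
R6 ← R6 − (4/3)·R2: [0, 0, 35/3, -20/3, 2]
R4 ← R4 + (22/49)·R3: [0, 0, 0, 192/49, 146/49]
R5 ← R5 − (48/49)·R3: [0, 0, 0, 864/49, 804/49]
R6 ← R6 − (5/7)·R3: [0, 0, 0, -120/7, -86/7]
R5 ← R5 − (9/2)·R4: [0, 0, 0, 0, 3]
R6 ← R6 + (35/8)·R4: [0, 0, 0, 0, 3/4]
R6 ← R6 − (1/4)·R5: [0, 0, 0, 0, 0]
Echelon form has 5 nonzero rows, so rank(P) = 5.
The rank gives the maximum number of linearly independent rows: 5.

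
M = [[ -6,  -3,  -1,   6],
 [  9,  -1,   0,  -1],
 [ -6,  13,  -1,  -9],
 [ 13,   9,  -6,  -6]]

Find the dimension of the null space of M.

0

Row reduce to echelon form.
R2 ← R2 + (3/2)·R1: [0, -11/2, -3/2, 8]
R3 ← R3 − R1: [0, 16, 0, -15]
R4 ← R4 + (13/6)·R1: [0, 5/2, -49/6, 7]
R3 ← R3 + (32/11)·R2: [0, 0, -48/11, 91/11]
R4 ← R4 + (5/11)·R2: [0, 0, -292/33, 117/11]
R4 ← R4 − (73/36)·R3: [0, 0, 0, -221/36]
4 nonzero rows, so rank(M) = 4.
M has 4 columns; by rank–nullity, nullity = 4 − 4 = 0.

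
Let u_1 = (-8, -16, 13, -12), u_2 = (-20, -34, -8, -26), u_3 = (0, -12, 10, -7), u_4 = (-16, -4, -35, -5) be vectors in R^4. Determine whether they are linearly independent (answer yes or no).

yes

Form the matrix with these vectors as rows and row reduce.
R2 ← R2 − (5/2)·R1: [0, 6, -81/2, 4]
R4 ← R4 − (2)·R1: [0, 28, -61, 19]
R3 ← R3 + (2)·R2: [0, 0, -71, 1]
R4 ← R4 − (14/3)·R2: [0, 0, 128, 1/3]
R4 ← R4 + (128/71)·R3: [0, 0, 0, 455/213]
4 nonzero rows, so the 4 vectors span a space of dimension 4.
Since 4 = 4, the vectors are linearly independent.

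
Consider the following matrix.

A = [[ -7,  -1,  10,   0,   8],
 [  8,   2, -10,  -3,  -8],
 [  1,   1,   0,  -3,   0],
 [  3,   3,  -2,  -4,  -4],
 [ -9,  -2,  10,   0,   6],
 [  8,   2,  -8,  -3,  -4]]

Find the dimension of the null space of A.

Row reduce to echelon form.
R2 ← R2 + (8/7)·R1: [0, 6/7, 10/7, -3, 8/7]
R3 ← R3 + (1/7)·R1: [0, 6/7, 10/7, -3, 8/7]
R4 ← R4 + (3/7)·R1: [0, 18/7, 16/7, -4, -4/7]
R5 ← R5 − (9/7)·R1: [0, -5/7, -20/7, 0, -30/7]
R6 ← R6 + (8/7)·R1: [0, 6/7, 24/7, -3, 36/7]
R3 ← R3 − R2: [0, 0, 0, 0, 0]
R4 ← R4 − (3)·R2: [0, 0, -2, 5, -4]
R5 ← R5 + (5/6)·R2: [0, 0, -5/3, -5/2, -10/3]
R6 ← R6 − R2: [0, 0, 2, 0, 4]
Swap R3 ↔ R4
R5 ← R5 − (5/6)·R3: [0, 0, 0, -20/3, 0]
R6 ← R6 + R3: [0, 0, 0, 5, 0]
Swap R4 ↔ R5
R6 ← R6 + (3/4)·R4: [0, 0, 0, 0, 0]
4 nonzero rows, so rank(A) = 4.
A has 5 columns; by rank–nullity, nullity = 5 − 4 = 1.

1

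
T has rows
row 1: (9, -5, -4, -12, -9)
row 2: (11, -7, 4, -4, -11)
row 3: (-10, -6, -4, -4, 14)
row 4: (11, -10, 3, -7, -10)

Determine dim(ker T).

2

Row reduce to echelon form.
R2 ← R2 − (11/9)·R1: [0, -8/9, 80/9, 32/3, 0]
R3 ← R3 + (10/9)·R1: [0, -104/9, -76/9, -52/3, 4]
R4 ← R4 − (11/9)·R1: [0, -35/9, 71/9, 23/3, 1]
R3 ← R3 − (13)·R2: [0, 0, -124, -156, 4]
R4 ← R4 − (35/8)·R2: [0, 0, -31, -39, 1]
R4 ← R4 − (1/4)·R3: [0, 0, 0, 0, 0]
3 nonzero rows, so rank(T) = 3.
T has 5 columns; by rank–nullity, nullity = 5 − 3 = 2.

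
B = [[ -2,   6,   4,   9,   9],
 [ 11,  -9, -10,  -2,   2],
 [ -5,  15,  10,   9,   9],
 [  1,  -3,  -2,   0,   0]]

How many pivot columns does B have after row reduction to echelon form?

3

Row reduce to echelon form.
R2 ← R2 + (11/2)·R1: [0, 24, 12, 95/2, 103/2]
R3 ← R3 − (5/2)·R1: [0, 0, 0, -27/2, -27/2]
R4 ← R4 + (1/2)·R1: [0, 0, 0, 9/2, 9/2]
R4 ← R4 + (1/3)·R3: [0, 0, 0, 0, 0]
Echelon form has 3 nonzero rows, so rank(B) = 3.
Each nonzero row contributes one pivot column: 3 pivot columns.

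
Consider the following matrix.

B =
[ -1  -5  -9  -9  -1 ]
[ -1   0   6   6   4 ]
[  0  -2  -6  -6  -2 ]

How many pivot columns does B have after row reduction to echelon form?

2

Row reduce to echelon form.
R2 ← R2 − R1: [0, 5, 15, 15, 5]
R3 ← R3 + (2/5)·R2: [0, 0, 0, 0, 0]
Echelon form has 2 nonzero rows, so rank(B) = 2.
Each nonzero row contributes one pivot column: 2 pivot columns.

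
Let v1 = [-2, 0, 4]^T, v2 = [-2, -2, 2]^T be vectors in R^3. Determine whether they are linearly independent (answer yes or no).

yes

Form the matrix with these vectors as rows and row reduce.
R2 ← R2 − R1: [0, -2, -2]
2 nonzero rows, so the 2 vectors span a space of dimension 2.
Since 2 = 2, the vectors are linearly independent.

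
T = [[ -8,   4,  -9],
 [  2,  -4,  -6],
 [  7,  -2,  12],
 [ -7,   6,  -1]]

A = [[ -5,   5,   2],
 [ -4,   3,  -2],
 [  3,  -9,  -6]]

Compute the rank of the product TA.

First compute TA:
[[ -3,  53,  30],
 [-12,  52,  48],
 [  9, -79, -54],
 [  8,  -8, -20]]
Now row reduce the product.
R2 ← R2 − (4)·R1: [0, -160, -72]
R3 ← R3 + (3)·R1: [0, 80, 36]
R4 ← R4 + (8/3)·R1: [0, 400/3, 60]
R3 ← R3 + (1/2)·R2: [0, 0, 0]
R4 ← R4 + (5/6)·R2: [0, 0, 0]
2 nonzero rows, so rank(TA) = 2.

2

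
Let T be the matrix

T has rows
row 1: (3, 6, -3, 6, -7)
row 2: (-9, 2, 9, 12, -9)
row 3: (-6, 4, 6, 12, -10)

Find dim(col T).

2

Row reduce to echelon form.
R2 ← R2 + (3)·R1: [0, 20, 0, 30, -30]
R3 ← R3 + (2)·R1: [0, 16, 0, 24, -24]
R3 ← R3 − (4/5)·R2: [0, 0, 0, 0, 0]
Echelon form has 2 nonzero rows, so rank(T) = 2.
The column space has dimension equal to the rank: 2.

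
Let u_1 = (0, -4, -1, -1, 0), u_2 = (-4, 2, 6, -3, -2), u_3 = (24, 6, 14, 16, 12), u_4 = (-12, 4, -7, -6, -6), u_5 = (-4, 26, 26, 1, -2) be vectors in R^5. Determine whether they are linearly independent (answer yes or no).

no

Form the matrix with these vectors as rows and row reduce.
Swap R1 ↔ R2
R3 ← R3 + (6)·R1: [0, 18, 50, -2, 0]
R4 ← R4 − (3)·R1: [0, -2, -25, 3, 0]
R5 ← R5 − R1: [0, 24, 20, 4, 0]
R3 ← R3 + (9/2)·R2: [0, 0, 91/2, -13/2, 0]
R4 ← R4 − (1/2)·R2: [0, 0, -49/2, 7/2, 0]
R5 ← R5 + (6)·R2: [0, 0, 14, -2, 0]
R4 ← R4 + (7/13)·R3: [0, 0, 0, 0, 0]
R5 ← R5 − (4/13)·R3: [0, 0, 0, 0, 0]
3 nonzero rows, so the 5 vectors span a space of dimension 3.
Since 3 < 5, the vectors are linearly dependent.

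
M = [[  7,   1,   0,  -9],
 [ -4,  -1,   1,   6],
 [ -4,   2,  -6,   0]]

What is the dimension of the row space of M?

Row reduce to echelon form.
R2 ← R2 + (4/7)·R1: [0, -3/7, 1, 6/7]
R3 ← R3 + (4/7)·R1: [0, 18/7, -6, -36/7]
R3 ← R3 + (6)·R2: [0, 0, 0, 0]
Echelon form has 2 nonzero rows, so rank(M) = 2.
The row space has dimension equal to the rank: 2.

2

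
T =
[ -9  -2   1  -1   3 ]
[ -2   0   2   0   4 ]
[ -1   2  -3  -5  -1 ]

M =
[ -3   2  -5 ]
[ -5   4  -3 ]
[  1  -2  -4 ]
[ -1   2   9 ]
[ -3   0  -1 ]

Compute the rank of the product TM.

First compute TM:
[[ 30, -30,  35],
 [ -4,  -8,  -2],
 [ -2,   2, -33]]
Now row reduce the product.
R2 ← R2 + (2/15)·R1: [0, -12, 8/3]
R3 ← R3 + (1/15)·R1: [0, 0, -92/3]
3 nonzero rows, so rank(TM) = 3.

3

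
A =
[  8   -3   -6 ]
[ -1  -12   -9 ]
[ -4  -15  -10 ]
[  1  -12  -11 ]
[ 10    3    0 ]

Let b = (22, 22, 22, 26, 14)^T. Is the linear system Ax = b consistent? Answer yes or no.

yes

Row reduce the augmented matrix [A | b].
R2 ← R2 + (1/8)·R1: [0, -99/8, -39/4, 99/4]
R3 ← R3 + (1/2)·R1: [0, -33/2, -13, 33]
R4 ← R4 − (1/8)·R1: [0, -93/8, -41/4, 93/4]
R5 ← R5 − (5/4)·R1: [0, 27/4, 15/2, -27/2]
R3 ← R3 − (4/3)·R2: [0, 0, 0, 0]
R4 ← R4 − (31/33)·R2: [0, 0, -12/11, 0]
R5 ← R5 + (6/11)·R2: [0, 0, 24/11, 0]
Swap R3 ↔ R4
R5 ← R5 + (2)·R3: [0, 0, 0, 0]
The echelon form has 3 nonzero rows, and every pivot lies in the first 3 columns, so rank(A) = rank([A|b]) = 3.
The system is consistent.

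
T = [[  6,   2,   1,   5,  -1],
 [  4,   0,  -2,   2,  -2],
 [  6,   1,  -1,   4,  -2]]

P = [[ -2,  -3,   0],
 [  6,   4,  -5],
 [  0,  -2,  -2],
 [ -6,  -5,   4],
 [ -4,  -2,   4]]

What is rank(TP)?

First compute TP:
[[-26, -35,   4],
 [-12, -14,   4],
 [-22, -28,   5]]
Now row reduce the product.
R2 ← R2 − (6/13)·R1: [0, 28/13, 28/13]
R3 ← R3 − (11/13)·R1: [0, 21/13, 21/13]
R3 ← R3 − (3/4)·R2: [0, 0, 0]
2 nonzero rows, so rank(TP) = 2.

2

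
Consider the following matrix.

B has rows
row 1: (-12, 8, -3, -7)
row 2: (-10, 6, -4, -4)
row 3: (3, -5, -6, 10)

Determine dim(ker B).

2

Row reduce to echelon form.
R2 ← R2 − (5/6)·R1: [0, -2/3, -3/2, 11/6]
R3 ← R3 + (1/4)·R1: [0, -3, -27/4, 33/4]
R3 ← R3 − (9/2)·R2: [0, 0, 0, 0]
2 nonzero rows, so rank(B) = 2.
B has 4 columns; by rank–nullity, nullity = 4 − 2 = 2.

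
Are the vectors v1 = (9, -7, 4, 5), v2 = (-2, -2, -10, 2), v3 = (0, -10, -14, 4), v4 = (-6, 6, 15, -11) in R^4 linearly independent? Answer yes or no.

Form the matrix with these vectors as rows and row reduce.
R2 ← R2 + (2/9)·R1: [0, -32/9, -82/9, 28/9]
R4 ← R4 + (2/3)·R1: [0, 4/3, 53/3, -23/3]
R3 ← R3 − (45/16)·R2: [0, 0, 93/8, -19/4]
R4 ← R4 + (3/8)·R2: [0, 0, 57/4, -13/2]
R4 ← R4 − (38/31)·R3: [0, 0, 0, -21/31]
4 nonzero rows, so the 4 vectors span a space of dimension 4.
Since 4 = 4, the vectors are linearly independent.

yes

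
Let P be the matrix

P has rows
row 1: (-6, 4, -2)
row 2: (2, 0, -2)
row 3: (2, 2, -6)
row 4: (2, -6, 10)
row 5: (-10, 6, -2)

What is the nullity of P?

Row reduce to echelon form.
R2 ← R2 + (1/3)·R1: [0, 4/3, -8/3]
R3 ← R3 + (1/3)·R1: [0, 10/3, -20/3]
R4 ← R4 + (1/3)·R1: [0, -14/3, 28/3]
R5 ← R5 − (5/3)·R1: [0, -2/3, 4/3]
R3 ← R3 − (5/2)·R2: [0, 0, 0]
R4 ← R4 + (7/2)·R2: [0, 0, 0]
R5 ← R5 + (1/2)·R2: [0, 0, 0]
2 nonzero rows, so rank(P) = 2.
P has 3 columns; by rank–nullity, nullity = 3 − 2 = 1.

1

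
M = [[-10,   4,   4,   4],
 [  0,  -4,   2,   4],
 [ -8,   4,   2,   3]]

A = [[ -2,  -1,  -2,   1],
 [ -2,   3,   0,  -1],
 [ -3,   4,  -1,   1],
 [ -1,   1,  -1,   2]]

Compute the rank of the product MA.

First compute MA:
[[ -4,  42,  12,  -2],
 [ -2,   0,  -6,  14],
 [ -1,  31,  11,  -4]]
Now row reduce the product.
R2 ← R2 − (1/2)·R1: [0, -21, -12, 15]
R3 ← R3 − (1/4)·R1: [0, 41/2, 8, -7/2]
R3 ← R3 + (41/42)·R2: [0, 0, -26/7, 78/7]
3 nonzero rows, so rank(MA) = 3.

3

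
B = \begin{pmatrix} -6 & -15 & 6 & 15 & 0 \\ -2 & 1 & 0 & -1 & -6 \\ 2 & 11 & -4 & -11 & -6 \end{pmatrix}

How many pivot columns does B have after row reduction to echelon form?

2

Row reduce to echelon form.
R2 ← R2 − (1/3)·R1: [0, 6, -2, -6, -6]
R3 ← R3 + (1/3)·R1: [0, 6, -2, -6, -6]
R3 ← R3 − R2: [0, 0, 0, 0, 0]
Echelon form has 2 nonzero rows, so rank(B) = 2.
Each nonzero row contributes one pivot column: 2 pivot columns.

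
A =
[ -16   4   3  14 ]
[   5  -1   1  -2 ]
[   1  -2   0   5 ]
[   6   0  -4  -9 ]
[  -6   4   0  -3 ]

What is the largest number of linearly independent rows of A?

Row reduce to echelon form.
R2 ← R2 + (5/16)·R1: [0, 1/4, 31/16, 19/8]
R3 ← R3 + (1/16)·R1: [0, -7/4, 3/16, 47/8]
R4 ← R4 + (3/8)·R1: [0, 3/2, -23/8, -15/4]
R5 ← R5 − (3/8)·R1: [0, 5/2, -9/8, -33/4]
R3 ← R3 + (7)·R2: [0, 0, 55/4, 45/2]
R4 ← R4 − (6)·R2: [0, 0, -29/2, -18]
R5 ← R5 − (10)·R2: [0, 0, -41/2, -32]
R4 ← R4 + (58/55)·R3: [0, 0, 0, 63/11]
R5 ← R5 + (82/55)·R3: [0, 0, 0, 17/11]
R5 ← R5 − (17/63)·R4: [0, 0, 0, 0]
Echelon form has 4 nonzero rows, so rank(A) = 4.
The rank gives the maximum number of linearly independent rows: 4.

4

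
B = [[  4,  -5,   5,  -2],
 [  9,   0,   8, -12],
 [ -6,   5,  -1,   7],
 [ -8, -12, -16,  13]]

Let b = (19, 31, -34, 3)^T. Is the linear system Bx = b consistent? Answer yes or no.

Row reduce the augmented matrix [B | b].
R2 ← R2 − (9/4)·R1: [0, 45/4, -13/4, -15/2, -47/4]
R3 ← R3 + (3/2)·R1: [0, -5/2, 13/2, 4, -11/2]
R4 ← R4 + (2)·R1: [0, -22, -6, 9, 41]
R3 ← R3 + (2/9)·R2: [0, 0, 52/9, 7/3, -73/9]
R4 ← R4 + (88/45)·R2: [0, 0, -556/45, -17/3, 811/45]
R4 ← R4 + (139/65)·R3: [0, 0, 0, -44/65, 44/65]
The echelon form has 4 nonzero rows, and every pivot lies in the first 4 columns, so rank(B) = rank([B|b]) = 4.
The system is consistent.

yes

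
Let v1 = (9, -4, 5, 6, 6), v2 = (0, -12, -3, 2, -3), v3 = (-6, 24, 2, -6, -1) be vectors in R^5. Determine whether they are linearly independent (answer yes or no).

Form the matrix with these vectors as rows and row reduce.
R3 ← R3 + (2/3)·R1: [0, 64/3, 16/3, -2, 3]
R3 ← R3 + (16/9)·R2: [0, 0, 0, 14/9, -7/3]
3 nonzero rows, so the 3 vectors span a space of dimension 3.
Since 3 = 3, the vectors are linearly independent.

yes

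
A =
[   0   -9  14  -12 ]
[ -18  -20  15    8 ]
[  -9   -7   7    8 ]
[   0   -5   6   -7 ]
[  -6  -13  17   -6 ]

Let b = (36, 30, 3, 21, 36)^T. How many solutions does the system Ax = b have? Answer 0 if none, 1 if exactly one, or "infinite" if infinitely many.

Row reduce the augmented matrix [A | b].
Swap R1 ↔ R2
R3 ← R3 − (1/2)·R1: [0, 3, -1/2, 4, -12]
R5 ← R5 − (1/3)·R1: [0, -19/3, 12, -26/3, 26]
R3 ← R3 + (1/3)·R2: [0, 0, 25/6, 0, 0]
R4 ← R4 − (5/9)·R2: [0, 0, -16/9, -1/3, 1]
R5 ← R5 − (19/27)·R2: [0, 0, 58/27, -2/9, 2/3]
R4 ← R4 + (32/75)·R3: [0, 0, 0, -1/3, 1]
R5 ← R5 − (116/225)·R3: [0, 0, 0, -2/9, 2/3]
R5 ← R5 − (2/3)·R4: [0, 0, 0, 0, 0]
The echelon form has 4 nonzero rows, and every pivot lies in the first 4 columns, so rank(A) = rank([A|b]) = 4.
The system is consistent.
rank = 4 = number of unknowns, so the solution is unique.

1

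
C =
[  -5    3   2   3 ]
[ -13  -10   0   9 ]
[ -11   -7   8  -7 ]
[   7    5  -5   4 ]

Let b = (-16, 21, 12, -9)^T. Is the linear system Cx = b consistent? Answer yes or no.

yes

Row reduce the augmented matrix [C | b].
R2 ← R2 − (13/5)·R1: [0, -89/5, -26/5, 6/5, 313/5]
R3 ← R3 − (11/5)·R1: [0, -68/5, 18/5, -68/5, 236/5]
R4 ← R4 + (7/5)·R1: [0, 46/5, -11/5, 41/5, -157/5]
R3 ← R3 − (68/89)·R2: [0, 0, 674/89, -1292/89, -56/89]
R4 ← R4 + (46/89)·R2: [0, 0, -435/89, 785/89, 85/89]
R4 ← R4 + (435/674)·R3: [0, 0, 0, -185/337, 185/337]
The echelon form has 4 nonzero rows, and every pivot lies in the first 4 columns, so rank(C) = rank([C|b]) = 4.
The system is consistent.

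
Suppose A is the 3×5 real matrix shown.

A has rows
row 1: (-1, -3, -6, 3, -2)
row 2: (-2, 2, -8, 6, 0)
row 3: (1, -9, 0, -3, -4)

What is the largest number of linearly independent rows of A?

2

Row reduce to echelon form.
R2 ← R2 − (2)·R1: [0, 8, 4, 0, 4]
R3 ← R3 + R1: [0, -12, -6, 0, -6]
R3 ← R3 + (3/2)·R2: [0, 0, 0, 0, 0]
Echelon form has 2 nonzero rows, so rank(A) = 2.
The rank gives the maximum number of linearly independent rows: 2.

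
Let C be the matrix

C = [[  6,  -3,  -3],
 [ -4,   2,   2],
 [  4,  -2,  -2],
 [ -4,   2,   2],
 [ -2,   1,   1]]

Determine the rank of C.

1

Row reduce to echelon form.
R2 ← R2 + (2/3)·R1: [0, 0, 0]
R3 ← R3 − (2/3)·R1: [0, 0, 0]
R4 ← R4 + (2/3)·R1: [0, 0, 0]
R5 ← R5 + (1/3)·R1: [0, 0, 0]
Echelon form has 1 nonzero row, so rank(C) = 1.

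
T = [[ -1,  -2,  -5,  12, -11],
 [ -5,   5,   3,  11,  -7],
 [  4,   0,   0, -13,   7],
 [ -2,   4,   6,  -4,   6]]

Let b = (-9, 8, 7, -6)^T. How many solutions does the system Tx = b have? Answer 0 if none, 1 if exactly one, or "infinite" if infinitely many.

Row reduce the augmented matrix [T | b].
R2 ← R2 − (5)·R1: [0, 15, 28, -49, 48, 53]
R3 ← R3 + (4)·R1: [0, -8, -20, 35, -37, -29]
R4 ← R4 − (2)·R1: [0, 8, 16, -28, 28, 12]
R3 ← R3 + (8/15)·R2: [0, 0, -76/15, 133/15, -57/5, -11/15]
R4 ← R4 − (8/15)·R2: [0, 0, 16/15, -28/15, 12/5, -244/15]
R4 ← R4 + (4/19)·R3: [0, 0, 0, 0, 0, -312/19]
The echelon form has 4 nonzero rows; the last pivot sits in the augmented column, so rank(T) = 3 but rank([T|b]) = 4.
Since the ranks differ, the system is inconsistent.
It has no solutions.

0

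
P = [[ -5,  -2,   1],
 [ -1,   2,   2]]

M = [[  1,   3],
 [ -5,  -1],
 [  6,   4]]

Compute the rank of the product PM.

2

First compute PM:
[[ 11,  -9],
 [  1,   3]]
Now row reduce the product.
R2 ← R2 − (1/11)·R1: [0, 42/11]
2 nonzero rows, so rank(PM) = 2.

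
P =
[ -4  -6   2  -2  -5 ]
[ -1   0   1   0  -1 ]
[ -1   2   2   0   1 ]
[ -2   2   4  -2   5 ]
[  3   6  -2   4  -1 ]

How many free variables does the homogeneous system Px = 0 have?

2

Row reduce to echelon form.
R2 ← R2 − (1/4)·R1: [0, 3/2, 1/2, 1/2, 1/4]
R3 ← R3 − (1/4)·R1: [0, 7/2, 3/2, 1/2, 9/4]
R4 ← R4 − (1/2)·R1: [0, 5, 3, -1, 15/2]
R5 ← R5 + (3/4)·R1: [0, 3/2, -1/2, 5/2, -19/4]
R3 ← R3 − (7/3)·R2: [0, 0, 1/3, -2/3, 5/3]
R4 ← R4 − (10/3)·R2: [0, 0, 4/3, -8/3, 20/3]
R5 ← R5 − R2: [0, 0, -1, 2, -5]
R4 ← R4 − (4)·R3: [0, 0, 0, 0, 0]
R5 ← R5 + (3)·R3: [0, 0, 0, 0, 0]
3 nonzero rows, so rank(P) = 3.
P has 5 columns; by rank–nullity, nullity = 5 − 3 = 2.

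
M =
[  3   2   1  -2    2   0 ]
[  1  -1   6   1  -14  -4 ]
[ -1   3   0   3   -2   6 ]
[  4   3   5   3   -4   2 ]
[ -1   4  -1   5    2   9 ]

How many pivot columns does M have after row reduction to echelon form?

4

Row reduce to echelon form.
R2 ← R2 − (1/3)·R1: [0, -5/3, 17/3, 5/3, -44/3, -4]
R3 ← R3 + (1/3)·R1: [0, 11/3, 1/3, 7/3, -4/3, 6]
R4 ← R4 − (4/3)·R1: [0, 1/3, 11/3, 17/3, -20/3, 2]
R5 ← R5 + (1/3)·R1: [0, 14/3, -2/3, 13/3, 8/3, 9]
R3 ← R3 + (11/5)·R2: [0, 0, 64/5, 6, -168/5, -14/5]
R4 ← R4 + (1/5)·R2: [0, 0, 24/5, 6, -48/5, 6/5]
R5 ← R5 + (14/5)·R2: [0, 0, 76/5, 9, -192/5, -11/5]
R4 ← R4 − (3/8)·R3: [0, 0, 0, 15/4, 3, 9/4]
R5 ← R5 − (19/16)·R3: [0, 0, 0, 15/8, 3/2, 9/8]
R5 ← R5 − (1/2)·R4: [0, 0, 0, 0, 0, 0]
Echelon form has 4 nonzero rows, so rank(M) = 4.
Each nonzero row contributes one pivot column: 4 pivot columns.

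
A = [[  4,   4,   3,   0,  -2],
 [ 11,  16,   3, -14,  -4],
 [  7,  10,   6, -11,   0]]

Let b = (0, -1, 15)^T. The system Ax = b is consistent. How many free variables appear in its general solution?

Row reduce the augmented matrix [A | b].
R2 ← R2 − (11/4)·R1: [0, 5, -21/4, -14, 3/2, -1]
R3 ← R3 − (7/4)·R1: [0, 3, 3/4, -11, 7/2, 15]
R3 ← R3 − (3/5)·R2: [0, 0, 39/10, -13/5, 13/5, 78/5]
The echelon form has 3 nonzero rows, and every pivot lies in the first 5 columns, so rank(A) = rank([A|b]) = 3.
The system is consistent.
Free variables = (unknowns) − (rank) = 5 − 3 = 2.

2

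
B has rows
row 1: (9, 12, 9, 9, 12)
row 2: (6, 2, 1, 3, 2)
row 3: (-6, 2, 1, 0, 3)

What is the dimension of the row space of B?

Row reduce to echelon form.
R2 ← R2 − (2/3)·R1: [0, -6, -5, -3, -6]
R3 ← R3 + (2/3)·R1: [0, 10, 7, 6, 11]
R3 ← R3 + (5/3)·R2: [0, 0, -4/3, 1, 1]
Echelon form has 3 nonzero rows, so rank(B) = 3.
The row space has dimension equal to the rank: 3.

3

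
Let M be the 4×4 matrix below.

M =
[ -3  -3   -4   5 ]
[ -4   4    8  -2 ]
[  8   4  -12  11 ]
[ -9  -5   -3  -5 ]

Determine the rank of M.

4

Row reduce to echelon form.
R2 ← R2 − (4/3)·R1: [0, 8, 40/3, -26/3]
R3 ← R3 + (8/3)·R1: [0, -4, -68/3, 73/3]
R4 ← R4 − (3)·R1: [0, 4, 9, -20]
R3 ← R3 + (1/2)·R2: [0, 0, -16, 20]
R4 ← R4 − (1/2)·R2: [0, 0, 7/3, -47/3]
R4 ← R4 + (7/48)·R3: [0, 0, 0, -51/4]
Echelon form has 4 nonzero rows, so rank(M) = 4.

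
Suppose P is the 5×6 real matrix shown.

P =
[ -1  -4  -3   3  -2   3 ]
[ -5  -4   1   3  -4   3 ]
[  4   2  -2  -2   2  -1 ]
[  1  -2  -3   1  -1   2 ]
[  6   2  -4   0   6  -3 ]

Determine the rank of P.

3

Row reduce to echelon form.
R2 ← R2 − (5)·R1: [0, 16, 16, -12, 6, -12]
R3 ← R3 + (4)·R1: [0, -14, -14, 10, -6, 11]
R4 ← R4 + R1: [0, -6, -6, 4, -3, 5]
R5 ← R5 + (6)·R1: [0, -22, -22, 18, -6, 15]
R3 ← R3 + (7/8)·R2: [0, 0, 0, -1/2, -3/4, 1/2]
R4 ← R4 + (3/8)·R2: [0, 0, 0, -1/2, -3/4, 1/2]
R5 ← R5 + (11/8)·R2: [0, 0, 0, 3/2, 9/4, -3/2]
R4 ← R4 − R3: [0, 0, 0, 0, 0, 0]
R5 ← R5 + (3)·R3: [0, 0, 0, 0, 0, 0]
Echelon form has 3 nonzero rows, so rank(P) = 3.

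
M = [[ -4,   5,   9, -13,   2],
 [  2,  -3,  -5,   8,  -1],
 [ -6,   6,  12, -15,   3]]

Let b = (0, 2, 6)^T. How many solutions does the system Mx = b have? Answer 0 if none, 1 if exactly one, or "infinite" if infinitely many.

infinite

Row reduce the augmented matrix [M | b].
R2 ← R2 + (1/2)·R1: [0, -1/2, -1/2, 3/2, 0, 2]
R3 ← R3 − (3/2)·R1: [0, -3/2, -3/2, 9/2, 0, 6]
R3 ← R3 − (3)·R2: [0, 0, 0, 0, 0, 0]
The echelon form has 2 nonzero rows, and every pivot lies in the first 5 columns, so rank(M) = rank([M|b]) = 2.
The system is consistent.
rank = 2 < 5 unknowns, so there are infinitely many solutions.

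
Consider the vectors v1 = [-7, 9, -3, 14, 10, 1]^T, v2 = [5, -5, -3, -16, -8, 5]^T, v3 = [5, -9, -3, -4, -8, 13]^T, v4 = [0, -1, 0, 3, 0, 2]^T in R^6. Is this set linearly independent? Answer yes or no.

no

Form the matrix with these vectors as rows and row reduce.
R2 ← R2 + (5/7)·R1: [0, 10/7, -36/7, -6, -6/7, 40/7]
R3 ← R3 + (5/7)·R1: [0, -18/7, -36/7, 6, -6/7, 96/7]
R3 ← R3 + (9/5)·R2: [0, 0, -72/5, -24/5, -12/5, 24]
R4 ← R4 + (7/10)·R2: [0, 0, -18/5, -6/5, -3/5, 6]
R4 ← R4 − (1/4)·R3: [0, 0, 0, 0, 0, 0]
3 nonzero rows, so the 4 vectors span a space of dimension 3.
Since 3 < 4, the vectors are linearly dependent.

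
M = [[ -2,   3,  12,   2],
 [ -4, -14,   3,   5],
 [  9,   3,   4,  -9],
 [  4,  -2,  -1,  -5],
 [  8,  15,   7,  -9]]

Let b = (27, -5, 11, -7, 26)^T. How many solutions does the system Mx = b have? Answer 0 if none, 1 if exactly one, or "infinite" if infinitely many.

1

Row reduce the augmented matrix [M | b].
R2 ← R2 − (2)·R1: [0, -20, -21, 1, -59]
R3 ← R3 + (9/2)·R1: [0, 33/2, 58, 0, 265/2]
R4 ← R4 + (2)·R1: [0, 4, 23, -1, 47]
R5 ← R5 + (4)·R1: [0, 27, 55, -1, 134]
R3 ← R3 + (33/40)·R2: [0, 0, 1627/40, 33/40, 3353/40]
R4 ← R4 + (1/5)·R2: [0, 0, 94/5, -4/5, 176/5]
R5 ← R5 + (27/20)·R2: [0, 0, 533/20, 7/20, 1087/20]
R4 ← R4 − (752/1627)·R3: [0, 0, 0, -1922/1627, -5766/1627]
R5 ← R5 − (1066/1627)·R3: [0, 0, 0, -310/1627, -930/1627]
R5 ← R5 − (5/31)·R4: [0, 0, 0, 0, 0]
The echelon form has 4 nonzero rows, and every pivot lies in the first 4 columns, so rank(M) = rank([M|b]) = 4.
The system is consistent.
rank = 4 = number of unknowns, so the solution is unique.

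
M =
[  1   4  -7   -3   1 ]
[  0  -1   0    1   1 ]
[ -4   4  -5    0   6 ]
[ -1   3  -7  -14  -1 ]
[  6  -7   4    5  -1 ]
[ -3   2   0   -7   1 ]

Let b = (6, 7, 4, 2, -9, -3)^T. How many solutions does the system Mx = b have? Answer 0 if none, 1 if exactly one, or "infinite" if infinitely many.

Row reduce the augmented matrix [M | b].
R3 ← R3 + (4)·R1: [0, 20, -33, -12, 10, 28]
R4 ← R4 + R1: [0, 7, -14, -17, 0, 8]
R5 ← R5 − (6)·R1: [0, -31, 46, 23, -7, -45]
R6 ← R6 + (3)·R1: [0, 14, -21, -16, 4, 15]
R3 ← R3 + (20)·R2: [0, 0, -33, 8, 30, 168]
R4 ← R4 + (7)·R2: [0, 0, -14, -10, 7, 57]
R5 ← R5 − (31)·R2: [0, 0, 46, -8, -38, -262]
R6 ← R6 + (14)·R2: [0, 0, -21, -2, 18, 113]
R4 ← R4 − (14/33)·R3: [0, 0, 0, -442/33, -63/11, -157/11]
R5 ← R5 + (46/33)·R3: [0, 0, 0, 104/33, 42/11, -306/11]
R6 ← R6 − (7/11)·R3: [0, 0, 0, -78/11, -12/11, 67/11]
R5 ← R5 + (4/17)·R4: [0, 0, 0, 0, 42/17, -530/17]
R6 ← R6 − (9/17)·R4: [0, 0, 0, 0, 33/17, 232/17]
R6 ← R6 − (11/14)·R5: [0, 0, 0, 0, 0, 267/7]
The echelon form has 6 nonzero rows; the last pivot sits in the augmented column, so rank(M) = 5 but rank([M|b]) = 6.
Since the ranks differ, the system is inconsistent.
It has no solutions.

0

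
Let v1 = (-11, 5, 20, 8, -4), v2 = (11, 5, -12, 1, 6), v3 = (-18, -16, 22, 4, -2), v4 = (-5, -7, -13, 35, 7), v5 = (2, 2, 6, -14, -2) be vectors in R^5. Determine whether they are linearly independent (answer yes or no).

Form the matrix with these vectors as rows and row reduce.
R2 ← R2 + R1: [0, 10, 8, 9, 2]
R3 ← R3 − (18/11)·R1: [0, -266/11, -118/11, -100/11, 50/11]
R4 ← R4 − (5/11)·R1: [0, -102/11, -243/11, 345/11, 97/11]
R5 ← R5 + (2/11)·R1: [0, 32/11, 106/11, -138/11, -30/11]
R3 ← R3 + (133/55)·R2: [0, 0, 474/55, 697/55, 516/55]
R4 ← R4 + (51/55)·R2: [0, 0, -807/55, 2184/55, 587/55]
R5 ← R5 − (16/55)·R2: [0, 0, 402/55, -834/55, -182/55]
R4 ← R4 + (269/158)·R3: [0, 0, 0, 9683/158, 2105/79]
R5 ← R5 − (67/79)·R3: [0, 0, 0, -2047/79, -890/79]
R5 ← R5 + (178/421)·R4: [0, 0, 0, 0, 0]
4 nonzero rows, so the 5 vectors span a space of dimension 4.
Since 4 < 5, the vectors are linearly dependent.

no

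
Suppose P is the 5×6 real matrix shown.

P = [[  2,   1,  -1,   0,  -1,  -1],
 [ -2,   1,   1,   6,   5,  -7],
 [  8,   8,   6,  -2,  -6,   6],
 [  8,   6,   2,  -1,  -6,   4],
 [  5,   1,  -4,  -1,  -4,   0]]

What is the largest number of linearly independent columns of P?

4

Row reduce to echelon form.
R2 ← R2 + R1: [0, 2, 0, 6, 4, -8]
R3 ← R3 − (4)·R1: [0, 4, 10, -2, -2, 10]
R4 ← R4 − (4)·R1: [0, 2, 6, -1, -2, 8]
R5 ← R5 − (5/2)·R1: [0, -3/2, -3/2, -1, -3/2, 5/2]
R3 ← R3 − (2)·R2: [0, 0, 10, -14, -10, 26]
R4 ← R4 − R2: [0, 0, 6, -7, -6, 16]
R5 ← R5 + (3/4)·R2: [0, 0, -3/2, 7/2, 3/2, -7/2]
R4 ← R4 − (3/5)·R3: [0, 0, 0, 7/5, 0, 2/5]
R5 ← R5 + (3/20)·R3: [0, 0, 0, 7/5, 0, 2/5]
R5 ← R5 − R4: [0, 0, 0, 0, 0, 0]
Echelon form has 4 nonzero rows, so rank(P) = 4.
The rank gives the maximum number of linearly independent columns: 4.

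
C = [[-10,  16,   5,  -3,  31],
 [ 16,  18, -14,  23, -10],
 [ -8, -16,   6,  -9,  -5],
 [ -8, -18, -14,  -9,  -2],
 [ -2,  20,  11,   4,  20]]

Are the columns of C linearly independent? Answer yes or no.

Row reduce C to echelon form.
R2 ← R2 + (8/5)·R1: [0, 218/5, -6, 91/5, 198/5]
R3 ← R3 − (4/5)·R1: [0, -144/5, 2, -33/5, -149/5]
R4 ← R4 − (4/5)·R1: [0, -154/5, -18, -33/5, -134/5]
R5 ← R5 − (1/5)·R1: [0, 84/5, 10, 23/5, 69/5]
R3 ← R3 + (72/109)·R2: [0, 0, -214/109, 591/109, -397/109]
R4 ← R4 + (77/109)·R2: [0, 0, -2424/109, 682/109, 128/109]
R5 ← R5 − (42/109)·R2: [0, 0, 1342/109, -263/109, -159/109]
R4 ← R4 − (1212/107)·R3: [0, 0, 0, -5902/107, 4540/107]
R5 ← R5 + (671/107)·R3: [0, 0, 0, 3380/107, -2600/107]
R5 ← R5 + (130/227)·R4: [0, 0, 0, 0, 0]
4 pivots among 5 columns.
Only 4 < 5 pivot columns, so the columns are linearly dependent.

no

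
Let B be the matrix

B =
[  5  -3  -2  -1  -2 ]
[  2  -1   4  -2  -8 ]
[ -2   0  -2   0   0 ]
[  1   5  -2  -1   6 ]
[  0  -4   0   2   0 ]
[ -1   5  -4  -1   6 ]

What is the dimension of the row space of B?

4

Row reduce to echelon form.
R2 ← R2 − (2/5)·R1: [0, 1/5, 24/5, -8/5, -36/5]
R3 ← R3 + (2/5)·R1: [0, -6/5, -14/5, -2/5, -4/5]
R4 ← R4 − (1/5)·R1: [0, 28/5, -8/5, -4/5, 32/5]
R6 ← R6 + (1/5)·R1: [0, 22/5, -22/5, -6/5, 28/5]
R3 ← R3 + (6)·R2: [0, 0, 26, -10, -44]
R4 ← R4 − (28)·R2: [0, 0, -136, 44, 208]
R5 ← R5 + (20)·R2: [0, 0, 96, -30, -144]
R6 ← R6 − (22)·R2: [0, 0, -110, 34, 164]
R4 ← R4 + (68/13)·R3: [0, 0, 0, -108/13, -288/13]
R5 ← R5 − (48/13)·R3: [0, 0, 0, 90/13, 240/13]
R6 ← R6 + (55/13)·R3: [0, 0, 0, -108/13, -288/13]
R5 ← R5 + (5/6)·R4: [0, 0, 0, 0, 0]
R6 ← R6 − R4: [0, 0, 0, 0, 0]
Echelon form has 4 nonzero rows, so rank(B) = 4.
The row space has dimension equal to the rank: 4.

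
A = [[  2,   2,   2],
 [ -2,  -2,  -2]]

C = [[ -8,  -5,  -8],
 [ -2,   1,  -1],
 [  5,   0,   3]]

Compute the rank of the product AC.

First compute AC:
[[-10,  -8, -12],
 [ 10,   8,  12]]
Now row reduce the product.
R2 ← R2 + R1: [0, 0, 0]
1 nonzero row, so rank(AC) = 1.

1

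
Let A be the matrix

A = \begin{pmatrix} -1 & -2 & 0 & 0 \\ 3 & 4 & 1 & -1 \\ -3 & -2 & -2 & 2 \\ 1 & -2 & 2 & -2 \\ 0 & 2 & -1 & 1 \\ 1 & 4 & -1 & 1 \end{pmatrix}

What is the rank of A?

Row reduce to echelon form.
R2 ← R2 + (3)·R1: [0, -2, 1, -1]
R3 ← R3 − (3)·R1: [0, 4, -2, 2]
R4 ← R4 + R1: [0, -4, 2, -2]
R6 ← R6 + R1: [0, 2, -1, 1]
R3 ← R3 + (2)·R2: [0, 0, 0, 0]
R4 ← R4 − (2)·R2: [0, 0, 0, 0]
R5 ← R5 + R2: [0, 0, 0, 0]
R6 ← R6 + R2: [0, 0, 0, 0]
Echelon form has 2 nonzero rows, so rank(A) = 2.

2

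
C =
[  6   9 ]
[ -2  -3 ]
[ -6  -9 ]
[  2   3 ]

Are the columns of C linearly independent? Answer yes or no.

Row reduce C to echelon form.
R2 ← R2 + (1/3)·R1: [0, 0]
R3 ← R3 + R1: [0, 0]
R4 ← R4 − (1/3)·R1: [0, 0]
1 pivot among 2 columns.
Only 1 < 2 pivot columns, so the columns are linearly dependent.

no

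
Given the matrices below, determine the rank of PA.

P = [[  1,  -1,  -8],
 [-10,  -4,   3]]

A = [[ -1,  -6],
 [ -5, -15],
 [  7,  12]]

First compute PA:
[[-52, -87],
 [ 51, 156]]
Now row reduce the product.
R2 ← R2 + (51/52)·R1: [0, 3675/52]
2 nonzero rows, so rank(PA) = 2.

2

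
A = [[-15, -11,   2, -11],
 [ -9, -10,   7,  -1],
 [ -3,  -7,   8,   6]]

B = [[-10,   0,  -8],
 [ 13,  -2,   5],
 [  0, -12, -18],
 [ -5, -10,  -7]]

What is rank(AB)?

First compute AB:
[[ 62, 108, 106],
 [-35, -54, -97],
 [-91, -142, -197]]
Now row reduce the product.
R2 ← R2 + (35/62)·R1: [0, 216/31, -1152/31]
R3 ← R3 + (91/62)·R1: [0, 512/31, -1284/31]
R3 ← R3 − (64/27)·R2: [0, 0, 140/3]
3 nonzero rows, so rank(AB) = 3.

3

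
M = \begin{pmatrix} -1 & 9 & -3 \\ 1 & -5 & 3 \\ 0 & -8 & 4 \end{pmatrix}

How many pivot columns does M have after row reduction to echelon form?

3

Row reduce to echelon form.
R2 ← R2 + R1: [0, 4, 0]
R3 ← R3 + (2)·R2: [0, 0, 4]
Echelon form has 3 nonzero rows, so rank(M) = 3.
Each nonzero row contributes one pivot column: 3 pivot columns.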